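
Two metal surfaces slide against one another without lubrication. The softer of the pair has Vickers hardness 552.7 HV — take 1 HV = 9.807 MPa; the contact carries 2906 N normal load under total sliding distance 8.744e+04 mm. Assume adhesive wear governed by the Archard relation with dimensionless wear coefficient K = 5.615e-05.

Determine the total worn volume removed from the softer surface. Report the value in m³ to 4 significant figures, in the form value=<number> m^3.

All arithmetic maintains full precision, and intermediate values are shown rounded, and one last rounding to four significant figures.
Distance covered L = 8.744e+04 mm = 87.44 m.
Hardness H = 552.7 HV × 9.807 MPa/HV = 5420 MPa = 5.420e+09 Pa.
Working in SI base units: W = 2906 N, H = 5.420e+09 Pa, K = 5.615e-05.
Wear volume V = K·W·L/H = 5.615e-05 · 2906 · 87.44 / 5.420e+09 = 2.632e-09 m³.

value=2.632e-09 m^3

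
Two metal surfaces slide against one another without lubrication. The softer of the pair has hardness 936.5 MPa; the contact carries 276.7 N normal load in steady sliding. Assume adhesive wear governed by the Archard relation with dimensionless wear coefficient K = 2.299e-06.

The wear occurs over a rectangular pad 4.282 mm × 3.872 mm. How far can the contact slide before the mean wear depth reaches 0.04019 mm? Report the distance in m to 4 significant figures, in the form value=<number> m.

Each operation carries full float precision. Intermediate values are displayed rounded — rounded once at the end to four significant figures.
Convert: Hardness H = 936.5 MPa = 9.365e+08 Pa.
Convert: Pad sides 4.282 mm × 3.872 mm = 0.004282 m × 0.003872 m. Contact area A = 0.004282 m × 0.003872 m = 1.658e-05 m².
Convert: Depth limit h_lim = 0.04019 mm = 4.019e-05 m.
Restated in SI base units: W = 276.7 N, H = 9.365e+08 Pa, K = 2.299e-06.
Allowed volume V_lim = h_lim·A = 4.019e-05 · 1.658e-05 = 6.663e-10 m³.
Inverting, life L = V_lim·H/(K·W) = 6.663e-10 · 9.365e+08 / (2.299e-06 · 276.7) = 981.0 m.

value=981.0 m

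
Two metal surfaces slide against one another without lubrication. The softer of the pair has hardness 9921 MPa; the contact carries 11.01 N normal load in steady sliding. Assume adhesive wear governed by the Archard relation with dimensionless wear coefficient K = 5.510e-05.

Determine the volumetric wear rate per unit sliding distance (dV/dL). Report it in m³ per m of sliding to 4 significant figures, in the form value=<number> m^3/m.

value=6.115e-14 m^3/m

Intermediate values are displayed rounded. Every step keeps full float precision, and one last rounding: four significant figures.
Hardness H = 9921 MPa = 9.921e+09 Pa.
SI base units throughout: W = 11.01 N, H = 9.921e+09 Pa, K = 5.510e-05.
The wear rate dV/dL = K·W/H (independent of L): 5.510e-05 · 11.01 / 9.921e+09 = 6.115e-14 m³/m.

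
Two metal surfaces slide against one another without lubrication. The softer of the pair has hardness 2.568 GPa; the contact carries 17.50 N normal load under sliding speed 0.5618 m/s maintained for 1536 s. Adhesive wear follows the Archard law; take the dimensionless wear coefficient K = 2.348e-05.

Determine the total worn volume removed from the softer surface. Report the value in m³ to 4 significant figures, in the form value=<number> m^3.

The intermediates are printed rounded — all working math maintains exact precision — one last rounding, at 4 significant digits.
The distance L = v·t = 0.5618 m/s × 1536 s = 862.9 m.
Hardness H = 2.568 GPa = 2.568e+09 Pa.
In SI base units: W = 17.50 N, H = 2.568e+09 Pa, K = 2.348e-05.
Worn volume V = K·W·L/H = 2.348e-05 · 17.50 · 862.9 / 2.568e+09 = 1.381e-10 m³.

value=1.381e-10 m^3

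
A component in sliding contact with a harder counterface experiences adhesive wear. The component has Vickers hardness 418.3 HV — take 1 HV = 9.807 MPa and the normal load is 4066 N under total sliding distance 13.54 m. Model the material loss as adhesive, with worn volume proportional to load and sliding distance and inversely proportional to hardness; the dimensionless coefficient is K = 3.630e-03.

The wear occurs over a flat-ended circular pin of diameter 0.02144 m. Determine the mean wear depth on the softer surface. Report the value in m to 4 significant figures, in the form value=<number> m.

Every step maintains exact precision; intermediate values appear rounded, and one final rounding to 4 significant digits.
Hardness H = 418.3 HV × 9.807 MPa/HV = 4102 MPa = 4.102e+09 Pa.
Contact area A = π·d²/4 = π·(0.02144 m)²/4 = 3.610e-04 m².
Expressed in SI base units: W = 4066 N, H = 4.102e+09 Pa, K = 3.630e-03.
Volume removed: V = K·W·L/H = 3.630e-03 · 4066 · 13.54 / 4.102e+09 = 4.872e-08 m³.
Wear depth h = V/A = 4.872e-08 / 3.610e-04 = 1.349e-04 m.

value=1.349e-04 m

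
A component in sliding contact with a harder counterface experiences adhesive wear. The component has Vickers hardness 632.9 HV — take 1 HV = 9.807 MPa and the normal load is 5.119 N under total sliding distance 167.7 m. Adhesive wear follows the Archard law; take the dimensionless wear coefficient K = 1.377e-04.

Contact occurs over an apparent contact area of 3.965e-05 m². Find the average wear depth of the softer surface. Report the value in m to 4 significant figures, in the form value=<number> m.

Intermediate values are printed rounded. All arithmetic runs at full float precision; one last rounding to four significant digits.
Convert: Hardness H = 632.9 HV × 9.807 MPa/HV = 6207 MPa = 6.207e+09 Pa.
Restated in SI base units: W = 5.119 N, H = 6.207e+09 Pa, K = 1.377e-04.
Wear volume V = K·W·L/H = 1.377e-04 · 5.119 · 167.7 / 6.207e+09 = 1.904e-11 m³.
Mean depth h = V/A = 1.904e-11 / 3.965e-05 = 4.803e-07 m.

value=4.803e-07 m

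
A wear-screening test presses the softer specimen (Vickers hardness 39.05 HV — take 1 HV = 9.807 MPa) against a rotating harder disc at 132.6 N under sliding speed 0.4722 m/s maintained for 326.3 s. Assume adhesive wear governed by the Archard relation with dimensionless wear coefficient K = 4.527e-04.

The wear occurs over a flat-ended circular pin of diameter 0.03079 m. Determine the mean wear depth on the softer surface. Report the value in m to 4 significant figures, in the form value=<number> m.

value=3.244e-05 m

Quoted intermediates are rounded — the algebra runs at exact precision — one final rounding, at 4 significant figures.
Distance covered L = v·t = 0.4722 m/s × 326.3 s = 154.1 m.
Hardness H = 39.05 HV × 9.807 MPa/HV = 383.0 MPa = 3.830e+08 Pa.
Contact area A = π·d²/4 = π·(0.03079 m)²/4 = 7.446e-04 m².
As SI base values: W = 132.6 N, H = 3.830e+08 Pa, K = 4.527e-04.
By Archard's law, V = K·W·L/H = 4.527e-04 · 132.6 · 154.1 / 3.830e+08 = 2.415e-08 m³.
Average depth h = V/A = 2.415e-08 / 7.446e-04 = 3.244e-05 m.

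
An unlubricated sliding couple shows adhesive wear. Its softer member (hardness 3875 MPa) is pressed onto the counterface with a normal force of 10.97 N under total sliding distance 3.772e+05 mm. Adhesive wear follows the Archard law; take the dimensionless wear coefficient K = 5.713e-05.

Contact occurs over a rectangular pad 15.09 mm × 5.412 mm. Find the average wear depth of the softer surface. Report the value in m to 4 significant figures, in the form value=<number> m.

value=7.470e-07 m

Intermediate values are displayed rounded — the algebra carries full float precision; rounded just once, at four significant digits.
Convert: Path length L = 3.772e+05 mm = 377.2 m.
Convert: Hardness H = 3875 MPa = 3.875e+09 Pa.
Convert: Pad sides 15.09 mm × 5.412 mm = 0.01509 m × 0.005412 m. Contact area A = 0.01509 m × 0.005412 m = 8.167e-05 m².
SI base units throughout: W = 10.97 N, H = 3.875e+09 Pa, K = 5.713e-05.
The Archard volume V = K·W·L/H = 5.713e-05 · 10.97 · 377.2 / 3.875e+09 = 6.101e-11 m³.
Depth of wear h = V/A = 6.101e-11 / 8.167e-05 = 7.470e-07 m.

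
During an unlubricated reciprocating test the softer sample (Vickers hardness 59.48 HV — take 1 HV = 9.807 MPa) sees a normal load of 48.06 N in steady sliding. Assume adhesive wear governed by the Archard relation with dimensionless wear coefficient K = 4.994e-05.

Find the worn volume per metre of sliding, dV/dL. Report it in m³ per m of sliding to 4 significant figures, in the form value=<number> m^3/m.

Intermediate values are printed rounded — every step runs at full precision — rounded just once to four significant figures.
Hardness H = 59.48 HV × 9.807 MPa/HV = 583.3 MPa = 5.833e+08 Pa.
Expressed in SI base units: W = 48.06 N, H = 5.833e+08 Pa, K = 4.994e-05.
Sliding wear rate dV/dL = K·W/H (independent of L): 4.994e-05 · 48.06 / 5.833e+08 = 4.115e-12 m³/m.

value=4.115e-12 m^3/m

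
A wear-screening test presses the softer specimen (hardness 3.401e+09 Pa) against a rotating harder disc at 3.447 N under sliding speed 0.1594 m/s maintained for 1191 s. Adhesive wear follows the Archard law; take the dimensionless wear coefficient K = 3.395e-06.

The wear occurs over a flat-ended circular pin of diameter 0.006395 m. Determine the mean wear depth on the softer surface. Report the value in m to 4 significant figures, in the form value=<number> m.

value=2.034e-08 m

All arithmetic holds exact precision — intermediate values are shown rounded, and a lone final rounding, at four significant digits.
Convert: Path length L = v·t = 0.1594 m/s × 1191 s = 189.8 m.
Convert: Contact area A = π·d²/4 = π·(0.006395 m)²/4 = 3.212e-05 m².
Working in SI base units: W = 3.447 N, H = 3.401e+09 Pa, K = 3.395e-06.
Archard volume V = K·W·L/H = 3.395e-06 · 3.447 · 189.8 / 3.401e+09 = 6.532e-13 m³.
Average depth h = V/A = 6.532e-13 / 3.212e-05 = 2.034e-08 m.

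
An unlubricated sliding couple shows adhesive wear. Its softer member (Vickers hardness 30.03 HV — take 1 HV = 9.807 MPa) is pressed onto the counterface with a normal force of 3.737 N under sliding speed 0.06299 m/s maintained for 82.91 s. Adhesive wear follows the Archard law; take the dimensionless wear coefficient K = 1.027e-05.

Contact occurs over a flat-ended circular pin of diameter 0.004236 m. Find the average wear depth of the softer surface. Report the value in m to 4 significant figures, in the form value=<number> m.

value=4.829e-08 m

All arithmetic holds full precision — intermediates are displayed rounded, and a single final rounding to 4 significant figures.
Sliding distance L = v·t = 0.06299 m/s × 82.91 s = 5.223 m.
Hardness H = 30.03 HV × 9.807 MPa/HV = 294.5 MPa = 2.945e+08 Pa.
Contact area A = π·d²/4 = π·(0.004236 m)²/4 = 1.409e-05 m².
SI base units throughout: W = 3.737 N, H = 2.945e+08 Pa, K = 1.027e-05.
The Archard volume V = K·W·L/H = 1.027e-05 · 3.737 · 5.223 / 2.945e+08 = 6.806e-13 m³.
Mean wear depth h = V/A = 6.806e-13 / 1.409e-05 = 4.829e-08 m.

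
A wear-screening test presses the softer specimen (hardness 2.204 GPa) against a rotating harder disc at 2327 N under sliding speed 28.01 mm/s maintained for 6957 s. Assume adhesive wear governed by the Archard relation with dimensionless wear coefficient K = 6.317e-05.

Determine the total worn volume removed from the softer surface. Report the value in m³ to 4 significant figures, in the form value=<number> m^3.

Intermediates are displayed rounded. All working math keeps exact precision — one final rounding to four significant figures.
Convert: Sliding speed v = 28.01 mm/s = 0.02801 m/s. Distance covered L = v·t = 0.02801 m/s × 6957 s = 194.9 m.
Convert: Hardness H = 2.204 GPa = 2.204e+09 Pa.
Collected in SI base units: W = 2327 N, H = 2.204e+09 Pa, K = 6.317e-05.
By Archard's law, V = K·W·L/H = 6.317e-05 · 2327 · 194.9 / 2.204e+09 = 1.300e-08 m³.

value=1.300e-08 m^3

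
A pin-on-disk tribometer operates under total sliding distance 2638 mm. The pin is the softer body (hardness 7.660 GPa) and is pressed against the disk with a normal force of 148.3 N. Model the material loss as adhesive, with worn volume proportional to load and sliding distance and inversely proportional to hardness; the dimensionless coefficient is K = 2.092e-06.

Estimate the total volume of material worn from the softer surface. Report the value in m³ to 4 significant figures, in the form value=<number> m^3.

value=1.068e-13 m^3

All working math runs at full precision; intermediates are displayed rounded, and a lone final rounding: 4 significant figures.
Convert: Distance covered L = 2638 mm = 2.638 m.
Convert: Hardness H = 7.660 GPa = 7.660e+09 Pa.
Expressed in SI base units: W = 148.3 N, H = 7.660e+09 Pa, K = 2.092e-06.
Archard relation: V = K·W·L/H = 2.092e-06 · 148.3 · 2.638 / 7.660e+09 = 1.068e-13 m³.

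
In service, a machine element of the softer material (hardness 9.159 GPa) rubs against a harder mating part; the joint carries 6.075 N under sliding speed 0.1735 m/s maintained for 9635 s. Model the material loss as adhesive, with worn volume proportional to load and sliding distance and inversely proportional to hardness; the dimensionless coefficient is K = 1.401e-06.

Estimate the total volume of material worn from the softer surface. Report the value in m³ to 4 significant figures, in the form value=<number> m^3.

The intermediates are printed rounded, and all arithmetic carries full precision; rounded once at the end, at four significant digits.
Path length L = v·t = 0.1735 m/s × 9635 s = 1672 m.
Hardness H = 9.159 GPa = 9.159e+09 Pa.
Collected in SI base units: W = 6.075 N, H = 9.159e+09 Pa, K = 1.401e-06.
Archard volume V = K·W·L/H = 1.401e-06 · 6.075 · 1672 / 9.159e+09 = 1.553e-12 m³.

value=1.553e-12 m^3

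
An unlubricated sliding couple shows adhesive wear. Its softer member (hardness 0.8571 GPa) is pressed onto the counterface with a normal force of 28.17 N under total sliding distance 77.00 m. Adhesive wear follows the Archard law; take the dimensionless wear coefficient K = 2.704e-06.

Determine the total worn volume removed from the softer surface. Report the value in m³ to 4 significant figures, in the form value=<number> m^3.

value=6.843e-12 m^3

Each operation keeps full float precision, and intermediate values are printed rounded; rounded just once, at four significant figures.
Convert: Hardness H = 0.8571 GPa = 8.571e+08 Pa.
In SI base units, W = 28.17 N, H = 8.571e+08 Pa, K = 2.704e-06.
Volume removed: V = K·W·L/H = 2.704e-06 · 28.17 · 77.00 / 8.571e+08 = 6.843e-12 m³.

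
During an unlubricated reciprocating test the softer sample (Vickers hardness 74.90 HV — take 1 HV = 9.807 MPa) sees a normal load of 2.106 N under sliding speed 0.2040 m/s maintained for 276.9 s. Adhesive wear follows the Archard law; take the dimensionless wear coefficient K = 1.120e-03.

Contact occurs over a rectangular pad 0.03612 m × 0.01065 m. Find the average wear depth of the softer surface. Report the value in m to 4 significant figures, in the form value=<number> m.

value=4.715e-07 m

The computation carries exact precision. The intermediates are printed rounded. Rounded just once, at 4 significant figures.
Convert: Distance L = v·t = 0.2040 m/s × 276.9 s = 56.49 m.
Convert: Hardness H = 74.90 HV × 9.807 MPa/HV = 734.5 MPa = 7.345e+08 Pa.
Convert: Contact area A = 0.03612 m × 0.01065 m = 3.847e-04 m².
In SI base units, W = 2.106 N, H = 7.345e+08 Pa, K = 1.120e-03.
Wear volume V = K·W·L/H = 1.120e-03 · 2.106 · 56.49 / 7.345e+08 = 1.814e-10 m³.
Wear depth h = V/A = 1.814e-10 / 3.847e-04 = 4.715e-07 m.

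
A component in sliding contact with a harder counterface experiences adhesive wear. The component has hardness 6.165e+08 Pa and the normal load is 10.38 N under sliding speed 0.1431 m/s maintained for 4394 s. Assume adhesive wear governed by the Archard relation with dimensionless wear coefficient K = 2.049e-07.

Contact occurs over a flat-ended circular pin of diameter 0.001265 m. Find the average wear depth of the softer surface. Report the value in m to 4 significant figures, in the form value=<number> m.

Intermediates are shown rounded. Each operation carries exact precision. Rounded just once, at four significant digits.
Convert: Total distance L = v·t = 0.1431 m/s × 4394 s = 628.8 m.
Convert: Contact area A = π·d²/4 = π·(0.001265 m)²/4 = 1.257e-06 m².
Collected in SI base units: W = 10.38 N, H = 6.165e+08 Pa, K = 2.049e-07.
Archard volume V = K·W·L/H = 2.049e-07 · 10.38 · 628.8 / 6.165e+08 = 2.169e-12 m³.
Wear depth h = V/A = 2.169e-12 / 1.257e-06 = 1.726e-06 m.

value=1.726e-06 m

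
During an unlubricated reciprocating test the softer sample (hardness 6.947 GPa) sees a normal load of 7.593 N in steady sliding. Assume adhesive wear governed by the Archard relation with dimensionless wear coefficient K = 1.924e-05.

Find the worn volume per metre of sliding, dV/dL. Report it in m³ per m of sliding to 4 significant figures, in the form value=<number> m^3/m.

Each operation maintains full precision. The intermediates are displayed rounded, and rounded once at the end, at 4 significant figures.
Hardness H = 6.947 GPa = 6.947e+09 Pa.
Working in SI base units: W = 7.593 N, H = 6.947e+09 Pa, K = 1.924e-05.
Wear rate dV/dL = K·W/H (independent of L): 1.924e-05 · 7.593 / 6.947e+09 = 2.103e-14 m³/m.

value=2.103e-14 m^3/m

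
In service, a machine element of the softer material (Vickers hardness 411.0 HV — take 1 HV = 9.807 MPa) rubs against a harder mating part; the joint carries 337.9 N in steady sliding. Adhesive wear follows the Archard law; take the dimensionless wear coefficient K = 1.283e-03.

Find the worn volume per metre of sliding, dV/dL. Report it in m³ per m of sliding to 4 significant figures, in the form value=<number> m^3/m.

Shown intermediates are rounded, and every step maintains full float precision; rounded once at the end: 4 significant figures.
Hardness H = 411.0 HV × 9.807 MPa/HV = 4031 MPa = 4.031e+09 Pa.
Expressed in SI base units: W = 337.9 N, H = 4.031e+09 Pa, K = 1.283e-03.
Sliding wear rate dV/dL = K·W/H, so: 1.283e-03 · 337.9 / 4.031e+09 = 1.076e-10 m³/m.

value=1.076e-10 m^3/m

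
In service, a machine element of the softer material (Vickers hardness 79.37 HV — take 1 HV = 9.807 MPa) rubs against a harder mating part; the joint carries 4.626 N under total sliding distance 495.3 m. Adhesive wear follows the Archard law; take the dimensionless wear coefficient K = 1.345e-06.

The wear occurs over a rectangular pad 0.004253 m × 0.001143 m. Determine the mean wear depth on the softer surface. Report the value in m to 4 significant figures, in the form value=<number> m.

value=8.144e-07 m

Each operation runs at exact precision. The intermediates appear rounded. Rounded just once, at 4 significant digits.
Hardness H = 79.37 HV × 9.807 MPa/HV = 778.4 MPa = 7.784e+08 Pa.
Contact area A = 0.004253 m × 0.001143 m = 4.861e-06 m².
In SI base units, W = 4.626 N, H = 7.784e+08 Pa, K = 1.345e-06.
Archard relation: V = K·W·L/H = 1.345e-06 · 4.626 · 495.3 / 7.784e+08 = 3.959e-12 m³.
Mean wear depth h = V/A = 3.959e-12 / 4.861e-06 = 8.144e-07 m.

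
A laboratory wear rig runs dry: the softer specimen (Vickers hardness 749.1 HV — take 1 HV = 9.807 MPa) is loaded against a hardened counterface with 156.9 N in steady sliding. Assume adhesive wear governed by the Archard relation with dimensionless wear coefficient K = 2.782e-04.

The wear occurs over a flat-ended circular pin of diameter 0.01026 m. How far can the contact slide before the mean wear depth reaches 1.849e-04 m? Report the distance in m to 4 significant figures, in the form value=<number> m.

value=2573 m

The algebra runs at exact precision, and intermediate values are shown rounded — one final rounding, at four significant digits.
Convert: Hardness H = 749.1 HV × 9.807 MPa/HV = 7346 MPa = 7.346e+09 Pa.
Convert: Contact area A = π·d²/4 = π·(0.01026 m)²/4 = 8.268e-05 m².
In SI base units, W = 156.9 N, H = 7.346e+09 Pa, K = 2.782e-04.
Allowed volume V_lim = h_lim·A = 1.849e-04 · 8.268e-05 = 1.529e-08 m³.
So the life L = V_lim·H/(K·W) = 1.529e-08 · 7.346e+09 / (2.782e-04 · 156.9) = 2573 m.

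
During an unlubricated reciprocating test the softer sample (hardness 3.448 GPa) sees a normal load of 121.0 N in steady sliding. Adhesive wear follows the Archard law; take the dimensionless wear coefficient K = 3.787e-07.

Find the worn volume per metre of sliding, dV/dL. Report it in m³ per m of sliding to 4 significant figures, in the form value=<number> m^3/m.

Shown intermediates are rounded; the algebra carries full precision — rounded just once, at four significant digits.
Hardness H = 3.448 GPa = 3.448e+09 Pa.
SI base units throughout: W = 121.0 N, H = 3.448e+09 Pa, K = 3.787e-07.
The wear rate dV/dL = K·W/H (no L dependence): 3.787e-07 · 121.0 / 3.448e+09 = 1.329e-14 m³/m.

value=1.329e-14 m^3/m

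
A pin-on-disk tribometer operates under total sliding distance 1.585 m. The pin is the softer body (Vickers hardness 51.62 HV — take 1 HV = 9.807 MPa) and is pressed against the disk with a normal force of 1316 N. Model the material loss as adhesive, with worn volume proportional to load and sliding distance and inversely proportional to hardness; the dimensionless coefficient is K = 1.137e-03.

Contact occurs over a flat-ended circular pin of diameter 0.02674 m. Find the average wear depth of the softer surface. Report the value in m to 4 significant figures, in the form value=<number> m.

value=8.342e-06 m

Intermediates are shown rounded; the computation holds full precision — one last rounding, at 4 significant figures.
Hardness H = 51.62 HV × 9.807 MPa/HV = 506.2 MPa = 5.062e+08 Pa.
Contact area A = π·d²/4 = π·(0.02674 m)²/4 = 5.616e-04 m².
As SI base values: W = 1316 N, H = 5.062e+08 Pa, K = 1.137e-03.
Worn volume V = K·W·L/H = 1.137e-03 · 1316 · 1.585 / 5.062e+08 = 4.685e-09 m³.
Mean depth h = V/A = 4.685e-09 / 5.616e-04 = 8.342e-06 m.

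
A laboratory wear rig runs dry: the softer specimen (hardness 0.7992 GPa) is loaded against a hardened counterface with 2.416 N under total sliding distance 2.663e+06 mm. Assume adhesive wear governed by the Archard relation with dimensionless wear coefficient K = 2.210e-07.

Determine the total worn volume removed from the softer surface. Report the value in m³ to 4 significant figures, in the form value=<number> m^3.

value=1.779e-12 m^3

Each operation carries full precision, and quoted intermediates are rounded. Rounded just once: four significant figures.
Distance L = 2.663e+06 mm = 2663 m.
Hardness H = 0.7992 GPa = 7.992e+08 Pa.
In SI base units: W = 2.416 N, H = 7.992e+08 Pa, K = 2.210e-07.
Wear volume V = K·W·L/H = 2.210e-07 · 2.416 · 2663 / 7.992e+08 = 1.779e-12 m³.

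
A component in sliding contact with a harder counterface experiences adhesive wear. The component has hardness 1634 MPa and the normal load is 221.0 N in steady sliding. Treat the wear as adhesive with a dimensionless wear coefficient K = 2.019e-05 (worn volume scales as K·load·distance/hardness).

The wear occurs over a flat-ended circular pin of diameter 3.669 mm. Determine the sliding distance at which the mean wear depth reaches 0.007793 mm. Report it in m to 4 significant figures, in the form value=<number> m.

value=30.17 m

Every step keeps full precision — intermediate values are printed rounded, and one final rounding: four significant digits.
Hardness H = 1634 MPa = 1.634e+09 Pa.
Pin diameter d = 3.669 mm = 0.003669 m. Contact area A = π·d²/4 = π·(0.003669 m)²/4 = 1.057e-05 m².
Depth limit h_lim = 0.007793 mm = 7.793e-06 m.
As SI base values: W = 221.0 N, H = 1.634e+09 Pa, K = 2.019e-05.
At the depth limit, V_lim = h_lim·A = 7.793e-06 · 1.057e-05 = 8.239e-11 m³.
Inverting, life L = V_lim·H/(K·W) = 8.239e-11 · 1.634e+09 / (2.019e-05 · 221.0) = 30.17 m.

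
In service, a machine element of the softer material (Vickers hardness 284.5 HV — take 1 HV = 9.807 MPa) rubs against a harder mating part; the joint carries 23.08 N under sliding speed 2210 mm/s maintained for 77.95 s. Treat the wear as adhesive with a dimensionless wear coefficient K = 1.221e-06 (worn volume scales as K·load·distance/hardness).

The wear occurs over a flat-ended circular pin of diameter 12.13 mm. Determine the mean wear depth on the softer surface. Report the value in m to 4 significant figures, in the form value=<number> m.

value=1.506e-08 m

Intermediate values are printed rounded — all working math carries full precision — one final rounding: 4 significant digits.
Convert: Sliding speed v = 2210 mm/s = 2.210 m/s. Distance L = v·t = 2.210 m/s × 77.95 s = 172.3 m.
Convert: Hardness H = 284.5 HV × 9.807 MPa/HV = 2790 MPa = 2.790e+09 Pa.
Convert: Pin diameter d = 12.13 mm = 0.01213 m. Contact area A = π·d²/4 = π·(0.01213 m)²/4 = 1.156e-04 m².
As SI base values: W = 23.08 N, H = 2.790e+09 Pa, K = 1.221e-06.
Wear volume V = K·W·L/H = 1.221e-06 · 23.08 · 172.3 / 2.790e+09 = 1.740e-12 m³.
Wear depth h = V/A = 1.740e-12 / 1.156e-04 = 1.506e-08 m.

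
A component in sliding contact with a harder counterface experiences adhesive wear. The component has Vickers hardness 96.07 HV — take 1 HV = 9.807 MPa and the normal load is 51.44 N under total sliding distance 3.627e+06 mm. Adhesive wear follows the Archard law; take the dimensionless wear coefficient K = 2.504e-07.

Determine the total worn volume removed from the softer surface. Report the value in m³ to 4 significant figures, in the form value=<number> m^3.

Intermediates are shown rounded. All working math holds exact precision, and rounded just once to four significant digits.
Path length L = 3.627e+06 mm = 3627 m.
Hardness H = 96.07 HV × 9.807 MPa/HV = 942.2 MPa = 9.422e+08 Pa.
Working in SI base units: W = 51.44 N, H = 9.422e+08 Pa, K = 2.504e-07.
Archard volume V = K·W·L/H = 2.504e-07 · 51.44 · 3627 / 9.422e+08 = 4.959e-11 m³.

value=4.959e-11 m^3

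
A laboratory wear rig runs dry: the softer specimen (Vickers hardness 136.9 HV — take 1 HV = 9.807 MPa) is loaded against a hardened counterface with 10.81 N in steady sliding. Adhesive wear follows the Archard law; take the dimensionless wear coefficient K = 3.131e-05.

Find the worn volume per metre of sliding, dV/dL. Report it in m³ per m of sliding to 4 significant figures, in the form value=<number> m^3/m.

Intermediate values are printed rounded, and the algebra carries exact precision; a lone final rounding, at four significant digits.
Convert: Hardness H = 136.9 HV × 9.807 MPa/HV = 1343 MPa = 1.343e+09 Pa.
Restated in SI base units: W = 10.81 N, H = 1.343e+09 Pa, K = 3.131e-05.
Sliding wear rate dV/dL = K·W/H (no L dependence): 3.131e-05 · 10.81 / 1.343e+09 = 2.521e-13 m³/m.

value=2.521e-13 m^3/m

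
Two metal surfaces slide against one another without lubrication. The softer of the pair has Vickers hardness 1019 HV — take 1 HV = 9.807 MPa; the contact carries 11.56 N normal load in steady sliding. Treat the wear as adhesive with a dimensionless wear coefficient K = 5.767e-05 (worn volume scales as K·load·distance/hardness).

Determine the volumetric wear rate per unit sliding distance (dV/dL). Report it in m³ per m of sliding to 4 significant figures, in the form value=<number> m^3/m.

Each operation maintains full precision; the intermediates are displayed rounded; one last rounding, at four significant digits.
Convert: Hardness H = 1019 HV × 9.807 MPa/HV = 9993 MPa = 9.993e+09 Pa.
Expressed in SI base units: W = 11.56 N, H = 9.993e+09 Pa, K = 5.767e-05.
Wear rate dV/dL = K·W/H: 5.767e-05 · 11.56 / 9.993e+09 = 6.671e-14 m³/m.

value=6.671e-14 m^3/m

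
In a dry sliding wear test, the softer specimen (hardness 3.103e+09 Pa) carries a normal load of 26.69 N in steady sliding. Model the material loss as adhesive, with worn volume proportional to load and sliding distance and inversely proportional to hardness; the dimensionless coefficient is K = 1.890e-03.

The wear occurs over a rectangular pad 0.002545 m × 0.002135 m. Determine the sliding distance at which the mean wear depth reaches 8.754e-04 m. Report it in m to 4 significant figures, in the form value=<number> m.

The algebra runs at exact precision — the intermediates appear rounded. Rounded once at the end, at four significant figures.
Convert: Contact area A = 0.002545 m × 0.002135 m = 5.434e-06 m².
SI base units throughout: W = 26.69 N, H = 3.103e+09 Pa, K = 1.890e-03.
Wearable volume V_lim = h_lim·A = 8.754e-04 · 5.434e-06 = 4.757e-09 m³.
Life L = V_lim·H/(K·W) = 4.757e-09 · 3.103e+09 / (1.890e-03 · 26.69) = 292.6 m.

value=292.6 m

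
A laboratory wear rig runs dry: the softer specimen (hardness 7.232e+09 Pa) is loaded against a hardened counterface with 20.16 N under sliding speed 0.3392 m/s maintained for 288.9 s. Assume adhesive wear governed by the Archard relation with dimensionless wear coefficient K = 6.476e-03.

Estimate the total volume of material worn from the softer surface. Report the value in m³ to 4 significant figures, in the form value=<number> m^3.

value=1.769e-09 m^3

Intermediate values are displayed rounded; the computation maintains exact precision; one final rounding to 4 significant digits.
Sliding distance L = v·t = 0.3392 m/s × 288.9 s = 97.99 m.
As SI base values: W = 20.16 N, H = 7.232e+09 Pa, K = 6.476e-03.
Volume removed: V = K·W·L/H = 6.476e-03 · 20.16 · 97.99 / 7.232e+09 = 1.769e-09 m³.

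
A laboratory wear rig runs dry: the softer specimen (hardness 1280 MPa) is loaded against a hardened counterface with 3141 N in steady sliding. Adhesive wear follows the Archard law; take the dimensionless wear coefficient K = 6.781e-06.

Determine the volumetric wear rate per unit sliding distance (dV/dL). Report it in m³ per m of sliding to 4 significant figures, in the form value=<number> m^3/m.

Each operation maintains full float precision. Displayed values are rounded, and rounded just once: 4 significant digits.
Hardness H = 1280 MPa = 1.280e+09 Pa.
SI base units throughout: W = 3141 N, H = 1.280e+09 Pa, K = 6.781e-06.
The wear rate dV/dL = K·W/H (independent of L): 6.781e-06 · 3141 / 1.280e+09 = 1.664e-11 m³/m.

value=1.664e-11 m^3/m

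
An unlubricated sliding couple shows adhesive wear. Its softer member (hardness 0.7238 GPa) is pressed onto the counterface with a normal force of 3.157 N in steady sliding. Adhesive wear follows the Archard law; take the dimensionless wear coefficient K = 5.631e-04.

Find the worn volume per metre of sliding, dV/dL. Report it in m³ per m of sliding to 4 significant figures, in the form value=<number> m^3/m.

value=2.456e-12 m^3/m

All working math holds full float precision. Printed values are rounded; a lone final rounding: 4 significant figures.
Hardness H = 0.7238 GPa = 7.238e+08 Pa.
Collected in SI base units: W = 3.157 N, H = 7.238e+08 Pa, K = 5.631e-04.
The wear rate dV/dL = K·W/H, per unit distance: 5.631e-04 · 3.157 / 7.238e+08 = 2.456e-12 m³/m.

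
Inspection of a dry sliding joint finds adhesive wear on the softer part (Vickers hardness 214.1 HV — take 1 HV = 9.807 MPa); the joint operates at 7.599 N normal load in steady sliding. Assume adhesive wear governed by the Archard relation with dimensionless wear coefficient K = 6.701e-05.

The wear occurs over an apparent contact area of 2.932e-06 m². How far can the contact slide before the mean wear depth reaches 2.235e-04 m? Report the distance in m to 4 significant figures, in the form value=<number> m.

All working math keeps full float precision, and printed values are rounded. Rounded just once to four significant figures.
Hardness H = 214.1 HV × 9.807 MPa/HV = 2100 MPa = 2.100e+09 Pa.
As SI base values: W = 7.599 N, H = 2.100e+09 Pa, K = 6.701e-05.
Allowed volume V_lim = h_lim·A = 2.235e-04 · 2.932e-06 = 6.553e-10 m³.
Life L = V_lim·H/(K·W) = 6.553e-10 · 2.100e+09 / (6.701e-05 · 7.599) = 2702 m.

value=2702 m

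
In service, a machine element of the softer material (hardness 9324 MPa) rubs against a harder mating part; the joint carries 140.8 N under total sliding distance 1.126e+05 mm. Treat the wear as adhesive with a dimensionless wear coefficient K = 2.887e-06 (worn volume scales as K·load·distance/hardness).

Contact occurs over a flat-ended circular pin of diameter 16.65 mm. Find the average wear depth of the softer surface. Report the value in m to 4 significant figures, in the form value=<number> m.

value=2.255e-08 m

All working math carries full precision — the intermediates are shown rounded. Rounded just once: four significant digits.
Sliding distance L = 1.126e+05 mm = 112.6 m.
Hardness H = 9324 MPa = 9.324e+09 Pa.
Pin diameter d = 16.65 mm = 0.01665 m. Contact area A = π·d²/4 = π·(0.01665 m)²/4 = 2.177e-04 m².
In SI base units, W = 140.8 N, H = 9.324e+09 Pa, K = 2.887e-06.
By Archard's law, V = K·W·L/H = 2.887e-06 · 140.8 · 112.6 / 9.324e+09 = 4.909e-12 m³.
Mean wear depth h = V/A = 4.909e-12 / 2.177e-04 = 2.255e-08 m.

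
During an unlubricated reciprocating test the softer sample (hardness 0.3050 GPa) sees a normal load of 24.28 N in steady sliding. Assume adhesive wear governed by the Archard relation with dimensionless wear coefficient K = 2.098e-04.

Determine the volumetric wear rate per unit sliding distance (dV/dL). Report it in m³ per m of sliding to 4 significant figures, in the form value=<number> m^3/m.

The computation runs at full float precision, and the intermediates appear rounded, and a lone final rounding to four significant figures.
Hardness H = 0.3050 GPa = 3.050e+08 Pa.
Expressed in SI base units: W = 24.28 N, H = 3.050e+08 Pa, K = 2.098e-04.
Wear rate dV/dL = K·W/H (independent of L): 2.098e-04 · 24.28 / 3.050e+08 = 1.670e-11 m³/m.

value=1.670e-11 m^3/m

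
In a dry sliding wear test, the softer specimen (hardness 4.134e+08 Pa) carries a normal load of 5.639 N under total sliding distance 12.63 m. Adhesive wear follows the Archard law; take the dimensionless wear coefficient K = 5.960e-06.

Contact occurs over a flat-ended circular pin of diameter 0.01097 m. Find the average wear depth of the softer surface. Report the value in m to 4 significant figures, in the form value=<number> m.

value=1.086e-08 m

Intermediate values are printed rounded; all arithmetic runs at full float precision. Rounded just once to four significant figures.
Contact area A = π·d²/4 = π·(0.01097 m)²/4 = 9.452e-05 m².
Working in SI base units: W = 5.639 N, H = 4.134e+08 Pa, K = 5.960e-06.
Archard relation: V = K·W·L/H = 5.960e-06 · 5.639 · 12.63 / 4.134e+08 = 1.027e-12 m³.
Mean wear depth h = V/A = 1.027e-12 / 9.452e-05 = 1.086e-08 m.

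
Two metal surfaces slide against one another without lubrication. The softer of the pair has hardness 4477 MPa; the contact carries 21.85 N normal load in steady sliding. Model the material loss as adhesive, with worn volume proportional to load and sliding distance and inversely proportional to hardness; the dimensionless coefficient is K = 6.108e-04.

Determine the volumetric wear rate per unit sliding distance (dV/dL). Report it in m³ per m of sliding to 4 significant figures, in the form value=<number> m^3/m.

value=2.981e-12 m^3/m

All arithmetic keeps full precision. Quoted intermediates are rounded, and one final rounding: four significant digits.
Convert: Hardness H = 4477 MPa = 4.477e+09 Pa.
Expressed in SI base units: W = 21.85 N, H = 4.477e+09 Pa, K = 6.108e-04.
Sliding wear rate dV/dL = K·W/H (independent of L): 6.108e-04 · 21.85 / 4.477e+09 = 2.981e-12 m³/m.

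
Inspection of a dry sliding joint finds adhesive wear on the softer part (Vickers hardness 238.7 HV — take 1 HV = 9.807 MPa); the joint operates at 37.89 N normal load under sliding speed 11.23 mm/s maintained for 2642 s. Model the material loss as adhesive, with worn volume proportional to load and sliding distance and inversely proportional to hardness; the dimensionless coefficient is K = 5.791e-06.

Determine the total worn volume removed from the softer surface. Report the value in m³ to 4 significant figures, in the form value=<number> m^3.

value=2.781e-12 m^3

All arithmetic holds full precision — intermediates are displayed rounded. Rounded just once, at four significant figures.
Convert: Sliding speed v = 11.23 mm/s = 0.01123 m/s. Distance L = v·t = 0.01123 m/s × 2642 s = 29.67 m.
Convert: Hardness H = 238.7 HV × 9.807 MPa/HV = 2341 MPa = 2.341e+09 Pa.
Collected in SI base units: W = 37.89 N, H = 2.341e+09 Pa, K = 5.791e-06.
Archard relation: V = K·W·L/H = 5.791e-06 · 37.89 · 29.67 / 2.341e+09 = 2.781e-12 m³.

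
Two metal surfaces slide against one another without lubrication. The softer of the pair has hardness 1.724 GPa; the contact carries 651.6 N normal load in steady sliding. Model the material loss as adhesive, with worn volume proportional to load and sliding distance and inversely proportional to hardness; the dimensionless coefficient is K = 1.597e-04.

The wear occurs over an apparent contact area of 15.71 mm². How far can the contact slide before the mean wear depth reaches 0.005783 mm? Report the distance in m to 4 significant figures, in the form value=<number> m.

value=1.505 m

The algebra runs at full precision; quoted intermediates are rounded, and a single final rounding to 4 significant figures.
Convert: Hardness H = 1.724 GPa = 1.724e+09 Pa.
Convert: Contact area A = 15.71 mm² = 1.571e-05 m².
Convert: Depth limit h_lim = 0.005783 mm = 5.783e-06 m.
SI base units throughout: W = 651.6 N, H = 1.724e+09 Pa, K = 1.597e-04.
Wearable volume V_lim = h_lim·A = 5.783e-06 · 1.571e-05 = 9.085e-11 m³.
Life L = V_lim·H/(K·W) = 9.085e-11 · 1.724e+09 / (1.597e-04 · 651.6) = 1.505 m.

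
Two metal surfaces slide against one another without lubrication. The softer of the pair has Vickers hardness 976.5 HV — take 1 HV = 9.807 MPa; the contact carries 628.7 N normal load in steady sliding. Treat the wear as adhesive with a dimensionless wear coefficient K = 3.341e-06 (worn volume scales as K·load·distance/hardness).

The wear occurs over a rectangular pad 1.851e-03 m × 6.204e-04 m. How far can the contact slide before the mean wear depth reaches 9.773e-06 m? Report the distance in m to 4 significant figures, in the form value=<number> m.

Displayed values are rounded — the algebra runs at full precision. Rounded once at the end: 4 significant digits.
Convert: Hardness H = 976.5 HV × 9.807 MPa/HV = 9577 MPa = 9.577e+09 Pa.
Convert: Contact area A = 1.851e-03 m × 6.204e-04 m = 1.148e-06 m².
SI base units throughout: W = 628.7 N, H = 9.577e+09 Pa, K = 3.341e-06.
Permissible volume V_lim = h_lim·A = 9.773e-06 · 1.148e-06 = 1.122e-11 m³.
Inverting, life L = V_lim·H/(K·W) = 1.122e-11 · 9.577e+09 / (3.341e-06 · 628.7) = 51.17 m.

value=51.17 m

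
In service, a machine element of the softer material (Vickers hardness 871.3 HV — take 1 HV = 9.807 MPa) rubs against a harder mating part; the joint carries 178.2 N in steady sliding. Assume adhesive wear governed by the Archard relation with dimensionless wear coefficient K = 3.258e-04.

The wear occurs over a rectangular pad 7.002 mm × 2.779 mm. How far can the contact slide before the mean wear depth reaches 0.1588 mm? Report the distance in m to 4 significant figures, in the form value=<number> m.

The algebra maintains full float precision, and intermediates are printed rounded. Rounded once at the end to four significant figures.
Convert: Hardness H = 871.3 HV × 9.807 MPa/HV = 8545 MPa = 8.545e+09 Pa.
Convert: Pad sides 7.002 mm × 2.779 mm = 0.007002 m × 0.002779 m. Contact area A = 0.007002 m × 0.002779 m = 1.946e-05 m².
Convert: Depth limit h_lim = 0.1588 mm = 1.588e-04 m.
Working in SI base units: W = 178.2 N, H = 8.545e+09 Pa, K = 3.258e-04.
Limit volume V_lim = h_lim·A = 1.588e-04 · 1.946e-05 = 3.090e-09 m³.
Inverting, life L = V_lim·H/(K·W) = 3.090e-09 · 8.545e+09 / (3.258e-04 · 178.2) = 454.8 m.

value=454.8 m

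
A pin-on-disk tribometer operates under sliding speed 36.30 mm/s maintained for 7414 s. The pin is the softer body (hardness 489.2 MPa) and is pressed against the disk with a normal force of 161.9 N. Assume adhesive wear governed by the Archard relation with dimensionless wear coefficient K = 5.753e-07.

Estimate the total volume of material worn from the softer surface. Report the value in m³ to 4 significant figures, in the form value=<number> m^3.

value=5.124e-11 m^3

Intermediates are displayed rounded; every step holds full float precision; one final rounding: 4 significant digits.
Sliding speed v = 36.30 mm/s = 0.03630 m/s. Sliding distance L = v·t = 0.03630 m/s × 7414 s = 269.1 m.
Hardness H = 489.2 MPa = 4.892e+08 Pa.
In SI base units, W = 161.9 N, H = 4.892e+08 Pa, K = 5.753e-07.
Wear volume V = K·W·L/H = 5.753e-07 · 161.9 · 269.1 / 4.892e+08 = 5.124e-11 m³.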